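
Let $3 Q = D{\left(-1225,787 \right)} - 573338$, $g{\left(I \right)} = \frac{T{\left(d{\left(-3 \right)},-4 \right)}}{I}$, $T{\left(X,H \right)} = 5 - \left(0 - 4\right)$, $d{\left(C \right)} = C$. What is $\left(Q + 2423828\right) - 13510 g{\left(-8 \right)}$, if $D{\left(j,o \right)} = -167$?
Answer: $\frac{26974301}{12} \approx 2.2479 \cdot 10^{6}$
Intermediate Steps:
$T{\left(X,H \right)} = 9$ ($T{\left(X,H \right)} = 5 - -4 = 5 + 4 = 9$)
$g{\left(I \right)} = \frac{9}{I}$
$Q = - \frac{573505}{3}$ ($Q = \frac{-167 - 573338}{3} = \frac{1}{3} \left(-573505\right) = - \frac{573505}{3} \approx -1.9117 \cdot 10^{5}$)
$\left(Q + 2423828\right) - 13510 g{\left(-8 \right)} = \left(- \frac{573505}{3} + 2423828\right) - 13510 \frac{9}{-8} = \frac{6697979}{3} - 13510 \cdot 9 \left(- \frac{1}{8}\right) = \frac{6697979}{3} - - \frac{60795}{4} = \frac{6697979}{3} + \frac{60795}{4} = \frac{26974301}{12}$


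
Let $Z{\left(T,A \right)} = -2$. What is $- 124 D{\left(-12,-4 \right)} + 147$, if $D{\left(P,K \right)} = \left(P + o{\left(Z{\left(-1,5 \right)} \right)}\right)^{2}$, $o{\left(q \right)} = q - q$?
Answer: $-17709$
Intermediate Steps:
$o{\left(q \right)} = 0$
$D{\left(P,K \right)} = P^{2}$ ($D{\left(P,K \right)} = \left(P + 0\right)^{2} = P^{2}$)
$- 124 D{\left(-12,-4 \right)} + 147 = - 124 \left(-12\right)^{2} + 147 = \left(-124\right) 144 + 147 = -17856 + 147 = -17709$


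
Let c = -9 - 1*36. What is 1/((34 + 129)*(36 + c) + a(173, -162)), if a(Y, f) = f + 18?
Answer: -1/1611 ≈ -0.00062073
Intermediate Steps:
c = -45 (c = -9 - 36 = -45)
a(Y, f) = 18 + f
1/((34 + 129)*(36 + c) + a(173, -162)) = 1/((34 + 129)*(36 - 45) + (18 - 162)) = 1/(163*(-9) - 144) = 1/(-1467 - 144) = 1/(-1611) = -1/1611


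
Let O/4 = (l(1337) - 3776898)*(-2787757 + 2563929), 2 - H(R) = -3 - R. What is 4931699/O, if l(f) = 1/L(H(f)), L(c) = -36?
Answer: 44385291/30433519143412 ≈ 1.4584e-6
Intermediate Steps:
H(R) = 5 + R (H(R) = 2 - (-3 - R) = 2 + (3 + R) = 5 + R)
l(f) = -1/36 (l(f) = 1/(-36) = -1/36)
O = 30433519143412/9 (O = 4*((-1/36 - 3776898)*(-2787757 + 2563929)) = 4*(-135968329/36*(-223828)) = 4*(7608379785853/9) = 30433519143412/9 ≈ 3.3815e+12)
4931699/O = 4931699/(30433519143412/9) = 4931699*(9/30433519143412) = 44385291/30433519143412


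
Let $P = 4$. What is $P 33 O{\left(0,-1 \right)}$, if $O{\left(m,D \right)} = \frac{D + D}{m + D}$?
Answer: $264$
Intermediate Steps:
$O{\left(m,D \right)} = \frac{2 D}{D + m}$
$P 33 O{\left(0,-1 \right)} = 4 \cdot 33 \cdot 2 \left(-1\right) \frac{1}{-1 + 0} = 132 \cdot 2 \left(-1\right) \frac{1}{-1} = 132 \cdot 2 \left(-1\right) \left(-1\right) = 132 \cdot 2 = 264$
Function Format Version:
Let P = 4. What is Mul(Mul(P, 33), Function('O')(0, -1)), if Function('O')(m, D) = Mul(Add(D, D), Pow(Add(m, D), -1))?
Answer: 264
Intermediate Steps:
Function('O')(m, D) = Mul(2, D, Pow(Add(D, m), -1)) (Function('O')(m, D) = Mul(Mul(2, D), Pow(Add(D, m), -1)) = Mul(2, D, Pow(Add(D, m), -1)))
Mul(Mul(P, 33), Function('O')(0, -1)) = Mul(Mul(4, 33), Mul(2, -1, Pow(Add(-1, 0), -1))) = Mul(132, Mul(2, -1, Pow(-1, -1))) = Mul(132, Mul(2, -1, -1)) = Mul(132, 2) = 264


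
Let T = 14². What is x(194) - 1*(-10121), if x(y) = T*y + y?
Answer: 48339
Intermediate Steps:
T = 196
x(y) = 197*y (x(y) = 196*y + y = 197*y)
x(194) - 1*(-10121) = 197*194 - 1*(-10121) = 38218 + 10121 = 48339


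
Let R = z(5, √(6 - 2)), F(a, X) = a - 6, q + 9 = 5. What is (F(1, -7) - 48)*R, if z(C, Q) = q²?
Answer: -848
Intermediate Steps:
q = -4 (q = -9 + 5 = -4)
F(a, X) = -6 + a
z(C, Q) = 16 (z(C, Q) = (-4)² = 16)
R = 16
(F(1, -7) - 48)*R = ((-6 + 1) - 48)*16 = (-5 - 48)*16 = -53*16 = -848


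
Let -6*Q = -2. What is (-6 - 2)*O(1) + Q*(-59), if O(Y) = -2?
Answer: -11/3 ≈ -3.6667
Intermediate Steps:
Q = 1/3 (Q = -1/6*(-2) = 1/3 ≈ 0.33333)
(-6 - 2)*O(1) + Q*(-59) = (-6 - 2)*(-2) + (1/3)*(-59) = -8*(-2) - 59/3 = 16 - 59/3 = -11/3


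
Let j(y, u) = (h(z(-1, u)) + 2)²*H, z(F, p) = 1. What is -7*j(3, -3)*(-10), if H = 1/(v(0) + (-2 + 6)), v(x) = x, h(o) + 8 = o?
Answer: 875/2 ≈ 437.50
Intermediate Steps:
h(o) = -8 + o
H = ¼ (H = 1/(0 + (-2 + 6)) = 1/(0 + 4) = 1/4 = ¼ ≈ 0.25000)
j(y, u) = 25/4 (j(y, u) = ((-8 + 1) + 2)²*(¼) = (-7 + 2)²*(¼) = (-5)²*(¼) = 25*(¼) = 25/4)
-7*j(3, -3)*(-10) = -7*25/4*(-10) = -175/4*(-10) = 875/2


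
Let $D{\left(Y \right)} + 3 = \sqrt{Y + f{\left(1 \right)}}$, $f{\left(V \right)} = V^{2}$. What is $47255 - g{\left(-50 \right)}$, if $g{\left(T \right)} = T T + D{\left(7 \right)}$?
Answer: $44758 - 2 \sqrt{2} \approx 44755.0$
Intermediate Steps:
$D{\left(Y \right)} = -3 + \sqrt{1 + Y}$ ($D{\left(Y \right)} = -3 + \sqrt{Y + 1^{2}} = -3 + \sqrt{Y + 1} = -3 + \sqrt{1 + Y}$)
$g{\left(T \right)} = -3 + T^{2} + 2 \sqrt{2}$ ($g{\left(T \right)} = T T - \left(3 - \sqrt{1 + 7}\right) = T^{2} - \left(3 - \sqrt{8}\right) = T^{2} - \left(3 - 2 \sqrt{2}\right) = -3 + T^{2} + 2 \sqrt{2}$)
$47255 - g{\left(-50 \right)} = 47255 - \left(-3 + \left(-50\right)^{2} + 2 \sqrt{2}\right) = 47255 - \left(-3 + 2500 + 2 \sqrt{2}\right) = 47255 - \left(2497 + 2 \sqrt{2}\right) = 44758 - 2 \sqrt{2}$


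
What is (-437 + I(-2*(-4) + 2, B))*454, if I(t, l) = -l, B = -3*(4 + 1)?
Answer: -191588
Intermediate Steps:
B = -15 (B = -3*5 = -15)
(-437 + I(-2*(-4) + 2, B))*454 = (-437 - 1*(-15))*454 = (-437 + 15)*454 = -422*454 = -191588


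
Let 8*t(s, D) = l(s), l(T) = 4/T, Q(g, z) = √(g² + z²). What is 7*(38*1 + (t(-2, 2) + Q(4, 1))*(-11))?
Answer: 1141/4 - 77*√17 ≈ -32.229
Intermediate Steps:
t(s, D) = 1/(2*s) (t(s, D) = (4/s)/8 = 1/(2*s))
7*(38*1 + (t(-2, 2) + Q(4, 1))*(-11)) = 7*(38*1 + ((½)/(-2) + √(4² + 1²))*(-11)) = 7*(38 + ((½)*(-½) + √(16 + 1))*(-11)) = 7*(38 + (-¼ + √17)*(-11)) = 7*(38 + (11/4 - 11*√17)) = 7*(163/4 - 11*√17) = 1141/4 - 77*√17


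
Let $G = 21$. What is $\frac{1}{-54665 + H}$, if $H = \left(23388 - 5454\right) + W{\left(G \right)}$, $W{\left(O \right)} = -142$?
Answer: $- \frac{1}{36873} \approx -2.712 \cdot 10^{-5}$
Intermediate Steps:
$H = 17792$ ($H = \left(23388 - 5454\right) - 142 = 17934 - 142 = 17792$)
$\frac{1}{-54665 + H} = \frac{1}{-54665 + 17792} = \frac{1}{-36873} = - \frac{1}{36873}$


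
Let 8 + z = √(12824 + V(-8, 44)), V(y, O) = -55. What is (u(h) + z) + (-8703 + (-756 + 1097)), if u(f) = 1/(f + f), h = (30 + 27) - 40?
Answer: -280737/34 ≈ -8257.0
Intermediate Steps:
h = 17 (h = 57 - 40 = 17)
u(f) = 1/(2*f)
z = 105 (z = -8 + √(12824 - 55) = -8 + √12769 = -8 + 113 = 105)
(u(h) + z) + (-8703 + (-756 + 1097)) = ((½)/17 + 105) + (-8703 + (-756 + 1097)) = ((½)*(1/17) + 105) + (-8703 + 341) = (1/34 + 105) - 8362 = 3571/34 - 8362 = -280737/34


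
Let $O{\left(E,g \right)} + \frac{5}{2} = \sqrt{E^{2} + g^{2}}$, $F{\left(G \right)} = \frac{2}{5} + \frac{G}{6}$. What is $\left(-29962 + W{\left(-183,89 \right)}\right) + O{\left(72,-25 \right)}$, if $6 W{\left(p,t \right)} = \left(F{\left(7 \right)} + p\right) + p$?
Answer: $- \frac{5404543}{180} + \sqrt{5809} \approx -29949.0$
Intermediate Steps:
$F{\left(G \right)} = \frac{2}{5} + \frac{G}{6}$ ($F{\left(G \right)} = 2 \cdot \frac{1}{5} + G \frac{1}{6} = \frac{2}{5} + \frac{G}{6}$)
$W{\left(p,t \right)} = \frac{47}{180} + \frac{p}{3}$ ($W{\left(p,t \right)} = \frac{\left(\left(\frac{2}{5} + \frac{1}{6} \cdot 7\right) + p\right) + p}{6} = \frac{\left(\left(\frac{2}{5} + \frac{7}{6}\right) + p\right) + p}{6} = \frac{\left(\frac{47}{30} + p\right) + p}{6} = \frac{\frac{47}{30} + 2 p}{6} = \frac{47}{180} + \frac{p}{3}$)
$O{\left(E,g \right)} = - \frac{5}{2} + \sqrt{E^{2} + g^{2}}$
$\left(-29962 + W{\left(-183,89 \right)}\right) + O{\left(72,-25 \right)} = \left(-29962 + \left(\frac{47}{180} + \frac{1}{3} \left(-183\right)\right)\right) - \left(\frac{5}{2} - \sqrt{72^{2} + \left(-25\right)^{2}}\right) = \left(-29962 + \left(\frac{47}{180} - 61\right)\right) - \left(\frac{5}{2} - \sqrt{5184 + 625}\right) = \left(-29962 - \frac{10933}{180}\right) - \left(\frac{5}{2} - \sqrt{5809}\right) = - \frac{5404093}{180} - \left(\frac{5}{2} - \sqrt{5809}\right) = - \frac{5404543}{180} + \sqrt{5809}$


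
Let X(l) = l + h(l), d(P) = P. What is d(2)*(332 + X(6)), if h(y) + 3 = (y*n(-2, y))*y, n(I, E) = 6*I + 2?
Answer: -50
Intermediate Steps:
n(I, E) = 2 + 6*I
h(y) = -3 - 10*y² (h(y) = -3 + (y*(2 + 6*(-2)))*y = -3 + (y*(2 - 12))*y = -3 + (y*(-10))*y = -3 + (-10*y)*y = -3 - 10*y²)
X(l) = -3 + l - 10*l² (X(l) = l + (-3 - 10*l²) = -3 + l - 10*l²)
d(2)*(332 + X(6)) = 2*(332 + (-3 + 6 - 10*6²)) = 2*(332 + (-3 + 6 - 10*36)) = 2*(332 + (-3 + 6 - 360)) = 2*(332 - 357) = 2*(-25) = -50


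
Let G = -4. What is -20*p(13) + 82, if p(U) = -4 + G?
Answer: 242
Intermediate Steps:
p(U) = -8 (p(U) = -4 - 4 = -8)
-20*p(13) + 82 = -20*(-8) + 82 = 160 + 82 = 242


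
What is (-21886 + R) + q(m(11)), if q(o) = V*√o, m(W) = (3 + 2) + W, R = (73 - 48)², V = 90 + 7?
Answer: -20873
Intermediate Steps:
V = 97
R = 625 (R = 25² = 625)
m(W) = 5 + W
q(o) = 97*√o
(-21886 + R) + q(m(11)) = (-21886 + 625) + 97*√(5 + 11) = -21261 + 97*√16 = -21261 + 97*4 = -21261 + 388 = -20873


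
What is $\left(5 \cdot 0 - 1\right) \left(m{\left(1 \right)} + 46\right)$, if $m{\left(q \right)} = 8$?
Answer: $-54$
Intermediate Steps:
$\left(5 \cdot 0 - 1\right) \left(m{\left(1 \right)} + 46\right) = \left(5 \cdot 0 - 1\right) \left(8 + 46\right) = \left(0 - 1\right) 54 = \left(-1\right) 54 = -54$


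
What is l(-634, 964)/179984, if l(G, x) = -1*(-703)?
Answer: 703/179984 ≈ 0.0039059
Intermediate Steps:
l(G, x) = 703
l(-634, 964)/179984 = 703/179984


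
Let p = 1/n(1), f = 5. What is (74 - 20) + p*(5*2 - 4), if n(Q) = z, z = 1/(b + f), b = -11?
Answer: 18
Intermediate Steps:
z = -⅙ (z = 1/(-11 + 5) = 1/(-6) = -⅙ ≈ -0.16667)
n(Q) = -⅙
p = -6 (p = 1/(-⅙) = -6)
(74 - 20) + p*(5*2 - 4) = (74 - 20) - 6*(5*2 - 4) = 54 - 6*(10 - 4) = 54 - 6*6 = 54 - 36 = 18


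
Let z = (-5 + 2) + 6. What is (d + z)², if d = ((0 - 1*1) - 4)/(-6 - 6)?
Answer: 1681/144 ≈ 11.674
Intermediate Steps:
d = 5/12 (d = ((0 - 1) - 4)/(-12) = (-1 - 4)*(-1/12) = -5*(-1/12) = 5/12 ≈ 0.41667)
z = 3 (z = -3 + 6 = 3)
(d + z)² = (5/12 + 3)² = (41/12)² = 1681/144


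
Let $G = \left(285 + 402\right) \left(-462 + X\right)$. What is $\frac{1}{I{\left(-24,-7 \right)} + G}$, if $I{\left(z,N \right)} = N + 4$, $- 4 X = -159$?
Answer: $- \frac{4}{1160355} \approx -3.4472 \cdot 10^{-6}$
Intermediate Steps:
$X = \frac{159}{4}$ ($X = \left(- \frac{1}{4}\right) \left(-159\right) = \frac{159}{4} \approx 39.75$)
$I{\left(z,N \right)} = 4 + N$
$G = - \frac{1160343}{4}$ ($G = \left(285 + 402\right) \left(-462 + \frac{159}{4}\right) = 687 \left(- \frac{1689}{4}\right) = - \frac{1160343}{4} \approx -2.9009 \cdot 10^{5}$)
$\frac{1}{I{\left(-24,-7 \right)} + G} = \frac{1}{\left(4 - 7\right) - \frac{1160343}{4}} = \frac{1}{-3 - \frac{1160343}{4}} = \frac{1}{- \frac{1160355}{4}} = - \frac{4}{1160355}$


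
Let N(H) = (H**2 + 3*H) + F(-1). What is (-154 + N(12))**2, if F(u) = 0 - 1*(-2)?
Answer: 784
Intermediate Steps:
F(u) = 2 (F(u) = 0 + 2 = 2)
N(H) = 2 + H**2 + 3*H (N(H) = (H**2 + 3*H) + 2 = 2 + H**2 + 3*H)
(-154 + N(12))**2 = (-154 + (2 + 12**2 + 3*12))**2 = (-154 + (2 + 144 + 36))**2 = (-154 + 182)**2 = 28**2 = 784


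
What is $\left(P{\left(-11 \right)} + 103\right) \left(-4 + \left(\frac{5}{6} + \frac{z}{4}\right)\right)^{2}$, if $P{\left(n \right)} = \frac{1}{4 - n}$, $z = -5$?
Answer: $\frac{2171357}{1080} \approx 2010.5$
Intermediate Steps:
$\left(P{\left(-11 \right)} + 103\right) \left(-4 + \left(\frac{5}{6} + \frac{z}{4}\right)\right)^{2} = \left(- \frac{1}{-4 - 11} + 103\right) \left(-4 + \left(\frac{5}{6} - \frac{5}{4}\right)\right)^{2} = \left(- \frac{1}{-15} + 103\right) \left(-4 + \left(5 \cdot \frac{1}{6} - \frac{5}{4}\right)\right)^{2} = \left(\left(-1\right) \left(- \frac{1}{15}\right) + 103\right) \left(-4 + \left(\frac{5}{6} - \frac{5}{4}\right)\right)^{2} = \left(\frac{1}{15} + 103\right) \left(-4 - \frac{5}{12}\right)^{2} = \frac{1546 \left(- \frac{53}{12}\right)^{2}}{15} = \frac{1546}{15} \cdot \frac{2809}{144} = \frac{2171357}{1080}$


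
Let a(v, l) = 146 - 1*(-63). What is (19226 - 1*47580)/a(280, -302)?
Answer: -28354/209 ≈ -135.67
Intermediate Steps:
a(v, l) = 209 (a(v, l) = 146 + 63 = 209)
(19226 - 1*47580)/a(280, -302) = (19226 - 1*47580)/209 = (19226 - 47580)*(1/209) = -28354*1/209 = -28354/209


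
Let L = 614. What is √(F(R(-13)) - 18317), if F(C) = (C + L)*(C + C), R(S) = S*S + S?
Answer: √221923 ≈ 471.09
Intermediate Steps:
R(S) = S + S² (R(S) = S² + S = S + S²)
F(C) = 2*C*(614 + C) (F(C) = (C + 614)*(C + C) = (614 + C)*(2*C) = 2*C*(614 + C))
√(F(R(-13)) - 18317) = √(2*(-13*(1 - 13))*(614 - 13*(1 - 13)) - 18317) = √(2*(-13*(-12))*(614 - 13*(-12)) - 18317) = √(2*156*(614 + 156) - 18317) = √(2*156*770 - 18317) = √(240240 - 18317) = √221923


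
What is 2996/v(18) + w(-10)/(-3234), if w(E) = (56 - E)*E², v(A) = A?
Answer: 72502/441 ≈ 164.40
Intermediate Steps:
w(E) = E²*(56 - E)
2996/v(18) + w(-10)/(-3234) = 2996/18 + ((-10)²*(56 - 1*(-10)))/(-3234) = 2996*(1/18) + (100*(56 + 10))*(-1/3234) = 1498/9 + (100*66)*(-1/3234) = 1498/9 + 6600*(-1/3234) = 1498/9 - 100/49 = 72502/441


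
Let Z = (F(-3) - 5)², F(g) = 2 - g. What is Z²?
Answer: 0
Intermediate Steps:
Z = 0 (Z = ((2 - 1*(-3)) - 5)² = ((2 + 3) - 5)² = (5 - 5)² = 0² = 0)
Z² = 0² = 0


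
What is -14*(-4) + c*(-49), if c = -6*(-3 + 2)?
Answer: -238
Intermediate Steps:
c = 6 (c = -6*(-1) = 6)
-14*(-4) + c*(-49) = -14*(-4) + 6*(-49) = 56 - 294 = -238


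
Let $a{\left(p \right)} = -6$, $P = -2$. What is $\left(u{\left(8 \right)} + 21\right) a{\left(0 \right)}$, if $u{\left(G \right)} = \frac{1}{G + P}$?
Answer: $-127$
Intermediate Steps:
$u{\left(G \right)} = \frac{1}{-2 + G}$ ($u{\left(G \right)} = \frac{1}{G - 2} = \frac{1}{-2 + G}$)
$\left(u{\left(8 \right)} + 21\right) a{\left(0 \right)} = \left(\frac{1}{-2 + 8} + 21\right) \left(-6\right) = \left(\frac{1}{6} + 21\right) \left(-6\right) = \frac{127}{6} \left(-6\right) = -127$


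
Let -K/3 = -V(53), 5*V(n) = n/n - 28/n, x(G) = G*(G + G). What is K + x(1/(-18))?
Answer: 2483/8586 ≈ 0.28919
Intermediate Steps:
x(G) = 2*G² (x(G) = G*(2*G) = 2*G²)
V(n) = ⅕ - 28/(5*n) (V(n) = (n/n - 28/n)/5 = (1 - 28/n)/5 = ⅕ - 28/(5*n))
K = 15/53 (K = -(-3)*(⅕)*(-28 + 53)/53 = -(-3)*(⅕)*(1/53)*25 = -(-3)*5/53 = -3*(-5/53) = 15/53 ≈ 0.28302)
K + x(1/(-18)) = 15/53 + 2*(1/(-18))² = 15/53 + 2*(-1/18)² = 15/53 + 2*(1/324) = 15/53 + 1/162 = 2483/8586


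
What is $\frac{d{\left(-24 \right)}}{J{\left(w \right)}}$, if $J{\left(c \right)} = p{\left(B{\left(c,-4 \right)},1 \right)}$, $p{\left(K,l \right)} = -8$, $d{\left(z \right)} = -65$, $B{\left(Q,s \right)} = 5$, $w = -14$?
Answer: $\frac{65}{8} \approx 8.125$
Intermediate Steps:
$J{\left(c \right)} = -8$
$\frac{d{\left(-24 \right)}}{J{\left(w \right)}} = - \frac{65}{-8} = \left(-65\right) \left(- \frac{1}{8}\right) = \frac{65}{8}$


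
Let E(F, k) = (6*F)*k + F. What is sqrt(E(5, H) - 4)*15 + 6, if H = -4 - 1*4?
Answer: 6 + 15*I*sqrt(239) ≈ 6.0 + 231.89*I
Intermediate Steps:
H = -8 (H = -4 - 4 = -8)
E(F, k) = F + 6*F*k (E(F, k) = 6*F*k + F = F + 6*F*k)
sqrt(E(5, H) - 4)*15 + 6 = sqrt(5*(1 + 6*(-8)) - 4)*15 + 6 = sqrt(5*(1 - 48) - 4)*15 + 6 = sqrt(5*(-47) - 4)*15 + 6 = sqrt(-235 - 4)*15 + 6 = sqrt(-239)*15 + 6 = (I*sqrt(239))*15 + 6 = 15*I*sqrt(239) + 6 = 6 + 15*I*sqrt(239)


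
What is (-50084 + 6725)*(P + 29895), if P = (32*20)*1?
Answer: -1323967065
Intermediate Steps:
P = 640 (P = 640*1 = 640)
(-50084 + 6725)*(P + 29895) = (-50084 + 6725)*(640 + 29895) = -43359*30535 = -1323967065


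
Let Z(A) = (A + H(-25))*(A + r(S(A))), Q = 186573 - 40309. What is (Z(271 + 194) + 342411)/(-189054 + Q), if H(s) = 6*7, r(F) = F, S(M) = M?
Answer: -813921/42790 ≈ -19.021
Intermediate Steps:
H(s) = 42
Q = 146264
Z(A) = 2*A*(42 + A) (Z(A) = (A + 42)*(A + A) = (42 + A)*(2*A) = 2*A*(42 + A))
(Z(271 + 194) + 342411)/(-189054 + Q) = (2*(271 + 194)*(42 + (271 + 194)) + 342411)/(-189054 + 146264) = (2*465*(42 + 465) + 342411)/(-42790) = (2*465*507 + 342411)*(-1/42790) = (471510 + 342411)*(-1/42790) = 813921*(-1/42790) = -813921/42790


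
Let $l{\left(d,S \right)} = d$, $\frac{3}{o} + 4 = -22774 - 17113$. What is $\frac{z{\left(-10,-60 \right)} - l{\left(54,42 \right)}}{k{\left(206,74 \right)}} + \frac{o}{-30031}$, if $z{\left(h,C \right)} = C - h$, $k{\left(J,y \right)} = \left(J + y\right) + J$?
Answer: $- \frac{20764754521}{97035296301} \approx -0.21399$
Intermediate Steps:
$o = - \frac{1}{13297}$ ($o = \frac{3}{-4 - 39887} = \frac{3}{-39891} = 3 \left(- \frac{1}{39891}\right) = - \frac{1}{13297} \approx -7.5205 \cdot 10^{-5}$)
$k{\left(J,y \right)} = y + 2 J$
$\frac{z{\left(-10,-60 \right)} - l{\left(54,42 \right)}}{k{\left(206,74 \right)}} + \frac{o}{-30031} = \frac{\left(-60 - -10\right) - 54}{74 + 2 \cdot 206} - \frac{1}{13297 \left(-30031\right)} = \frac{\left(-60 + 10\right) - 54}{74 + 412} - - \frac{1}{399322207} = \frac{-50 - 54}{486} + \frac{1}{399322207} = \left(-104\right) \frac{1}{486} + \frac{1}{399322207} = - \frac{52}{243} + \frac{1}{399322207} = - \frac{20764754521}{97035296301}$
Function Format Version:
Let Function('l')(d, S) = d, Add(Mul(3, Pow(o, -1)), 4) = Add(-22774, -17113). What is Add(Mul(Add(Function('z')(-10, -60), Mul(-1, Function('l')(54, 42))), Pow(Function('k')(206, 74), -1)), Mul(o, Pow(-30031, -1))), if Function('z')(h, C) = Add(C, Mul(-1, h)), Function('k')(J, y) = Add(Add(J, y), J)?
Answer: Rational(-20764754521, 97035296301) ≈ -0.21399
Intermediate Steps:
o = Rational(-1, 13297) (o = Mul(3, Pow(Add(-4, Add(-22774, -17113)), -1)) = Mul(3, Pow(Add(-4, -39887), -1)) = Mul(3, Pow(-39891, -1)) = Mul(3, Rational(-1, 39891)) = Rational(-1, 13297) ≈ -7.5205e-5)
Function('k')(J, y) = Add(y, Mul(2, J))
Add(Mul(Add(Function('z')(-10, -60), Mul(-1, Function('l')(54, 42))), Pow(Function('k')(206, 74), -1)), Mul(o, Pow(-30031, -1))) = Add(Mul(Add(Add(-60, Mul(-1, -10)), Mul(-1, 54)), Pow(Add(74, Mul(2, 206)), -1)), Mul(Rational(-1, 13297), Pow(-30031, -1))) = Add(Mul(Add(Add(-60, 10), -54), Pow(Add(74, 412), -1)), Mul(Rational(-1, 13297), Rational(-1, 30031))) = Add(Mul(Add(-50, -54), Pow(486, -1)), Rational(1, 399322207)) = Add(Mul(-104, Rational(1, 486)), Rational(1, 399322207)) = Add(Rational(-52, 243), Rational(1, 399322207)) = Rational(-20764754521, 97035296301)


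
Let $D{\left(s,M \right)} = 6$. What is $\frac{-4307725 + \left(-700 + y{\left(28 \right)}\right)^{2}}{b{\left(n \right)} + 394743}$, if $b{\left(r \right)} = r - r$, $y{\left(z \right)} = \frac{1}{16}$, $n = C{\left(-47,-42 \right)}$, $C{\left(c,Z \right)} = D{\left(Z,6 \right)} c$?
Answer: $- \frac{977359999}{101054208} \approx -9.6716$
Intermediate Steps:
$C{\left(c,Z \right)} = 6 c$
$n = -282$ ($n = 6 \left(-47\right) = -282$)
$y{\left(z \right)} = \frac{1}{16}$
$b{\left(r \right)} = 0$
$\frac{-4307725 + \left(-700 + y{\left(28 \right)}\right)^{2}}{b{\left(n \right)} + 394743} = \frac{-4307725 + \left(-700 + \frac{1}{16}\right)^{2}}{0 + 394743} = \frac{-4307725 + \left(- \frac{11199}{16}\right)^{2}}{394743} = \left(-4307725 + \frac{125417601}{256}\right) \frac{1}{394743} = \left(- \frac{977359999}{256}\right) \frac{1}{394743} = - \frac{977359999}{101054208}$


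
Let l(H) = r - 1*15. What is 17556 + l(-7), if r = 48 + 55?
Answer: 17644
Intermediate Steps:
r = 103
l(H) = 88 (l(H) = 103 - 1*15 = 103 - 15 = 88)
17556 + l(-7) = 17556 + 88 = 17644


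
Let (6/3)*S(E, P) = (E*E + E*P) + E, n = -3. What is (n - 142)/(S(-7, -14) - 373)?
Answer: 145/303 ≈ 0.47855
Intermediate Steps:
S(E, P) = E/2 + E**2/2 + E*P/2 (S(E, P) = ((E*E + E*P) + E)/2 = ((E**2 + E*P) + E)/2 = (E + E**2 + E*P)/2 = E/2 + E**2/2 + E*P/2)
(n - 142)/(S(-7, -14) - 373) = (-3 - 142)/((1/2)*(-7)*(1 - 7 - 14) - 373) = -145/((1/2)*(-7)*(-20) - 373) = -145/(70 - 373) = -145/(-303) = -145*(-1/303) = 145/303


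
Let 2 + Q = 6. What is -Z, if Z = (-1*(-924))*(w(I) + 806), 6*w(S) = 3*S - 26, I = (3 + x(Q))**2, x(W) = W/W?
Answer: -748132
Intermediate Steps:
Q = 4 (Q = -2 + 6 = 4)
x(W) = 1
I = 16 (I = (3 + 1)**2 = 4**2 = 16)
w(S) = -13/3 + S/2 (w(S) = (3*S - 26)/6 = (-26 + 3*S)/6 = -13/3 + S/2)
Z = 748132 (Z = (-1*(-924))*((-13/3 + (1/2)*16) + 806) = 924*((-13/3 + 8) + 806) = 924*(11/3 + 806) = 924*(2429/3) = 748132)
-Z = -1*748132 = -748132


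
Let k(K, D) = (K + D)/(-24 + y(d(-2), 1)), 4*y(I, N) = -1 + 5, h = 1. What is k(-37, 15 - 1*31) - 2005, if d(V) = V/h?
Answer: -46062/23 ≈ -2002.7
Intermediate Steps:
d(V) = V (d(V) = V/1 = V*1 = V)
y(I, N) = 1 (y(I, N) = (-1 + 5)/4 = (¼)*4 = 1)
k(K, D) = -D/23 - K/23 (k(K, D) = (K + D)/(-24 + 1) = (D + K)/(-23) = (D + K)*(-1/23) = -D/23 - K/23)
k(-37, 15 - 1*31) - 2005 = (-(15 - 1*31)/23 - 1/23*(-37)) - 2005 = (-(15 - 31)/23 + 37/23) - 2005 = (-1/23*(-16) + 37/23) - 2005 = (16/23 + 37/23) - 2005 = 53/23 - 2005 = -46062/23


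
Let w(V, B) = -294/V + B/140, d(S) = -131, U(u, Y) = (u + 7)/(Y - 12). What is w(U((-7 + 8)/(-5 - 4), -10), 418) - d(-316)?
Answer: 2328169/2170 ≈ 1072.9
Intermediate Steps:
U(u, Y) = (7 + u)/(-12 + Y)
w(V, B) = -294/V + B/140 (w(V, B) = -294/V + B*(1/140) = -294/V + B/140)
w(U((-7 + 8)/(-5 - 4), -10), 418) - d(-316) = (-294*(-12 - 10)/(7 + (-7 + 8)/(-5 - 4)) + (1/140)*418) - 1*(-131) = (-294*(-22/(7 + 1/(-9))) + 209/70) + 131 = (-294*(-22/(7 + 1*(-⅑))) + 209/70) + 131 = (-294*(-22/(7 - ⅑)) + 209/70) + 131 = (-294/((-1/22*62/9)) + 209/70) + 131 = (-294/(-31/99) + 209/70) + 131 = (-294*(-99/31) + 209/70) + 131 = (29106/31 + 209/70) + 131 = 2043899/2170 + 131 = 2328169/2170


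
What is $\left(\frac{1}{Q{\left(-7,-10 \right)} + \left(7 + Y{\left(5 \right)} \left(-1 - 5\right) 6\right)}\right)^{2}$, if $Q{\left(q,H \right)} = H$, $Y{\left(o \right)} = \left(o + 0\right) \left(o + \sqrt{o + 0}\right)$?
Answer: $\frac{108601}{47438146809} - \frac{12040 \sqrt{5}}{15812715603} \approx 5.8675 \cdot 10^{-7}$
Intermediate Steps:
$Y{\left(o \right)} = o \left(o + \sqrt{o}\right)$
$\left(\frac{1}{Q{\left(-7,-10 \right)} + \left(7 + Y{\left(5 \right)} \left(-1 - 5\right) 6\right)}\right)^{2} = \left(\frac{1}{-10 + \left(7 + \left(5^{2} + 5^{\frac{3}{2}}\right) \left(-1 - 5\right) 6\right)}\right)^{2} = \left(\frac{1}{-10 + \left(7 + \left(25 + 5 \sqrt{5}\right) \left(\left(-6\right) 6\right)\right)}\right)^{2} = \left(\frac{1}{-10 + \left(7 + \left(25 + 5 \sqrt{5}\right) \left(-36\right)\right)}\right)^{2} = \left(\frac{1}{-10 + \left(7 - \left(900 + 180 \sqrt{5}\right)\right)}\right)^{2} = \left(\frac{1}{-10 - \left(893 + 180 \sqrt{5}\right)}\right)^{2} = \left(\frac{1}{-903 - 180 \sqrt{5}}\right)^{2} = \frac{1}{\left(-903 - 180 \sqrt{5}\right)^{2}}$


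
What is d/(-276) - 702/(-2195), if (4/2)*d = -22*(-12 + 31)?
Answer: 652507/605820 ≈ 1.0771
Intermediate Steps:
d = -209 (d = (-22*(-12 + 31))/2 = (-22*19)/2 = (½)*(-418) = -209)
d/(-276) - 702/(-2195) = -209/(-276) - 702/(-2195) = -209*(-1/276) - 702*(-1/2195) = 209/276 + 702/2195 = 652507/605820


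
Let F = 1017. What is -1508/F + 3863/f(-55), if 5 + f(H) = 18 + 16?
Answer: 3884939/29493 ≈ 131.72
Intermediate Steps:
f(H) = 29 (f(H) = -5 + (18 + 16) = -5 + 34 = 29)
-1508/F + 3863/f(-55) = -1508/1017 + 3863/29 = 3884939/29493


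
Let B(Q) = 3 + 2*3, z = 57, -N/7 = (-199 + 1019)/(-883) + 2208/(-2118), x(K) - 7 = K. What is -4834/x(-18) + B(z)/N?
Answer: 20821060753/47309108 ≈ 440.11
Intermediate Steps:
x(K) = 7 + K
N = 4300828/311699 (N = -7*((-199 + 1019)/(-883) + 2208/(-2118)) = -7*(820*(-1/883) + 2208*(-1/2118)) = -7*(-820/883 - 368/353) = -7*(-614404/311699) = 4300828/311699 ≈ 13.798)
B(Q) = 9 (B(Q) = 3 + 6 = 9)
-4834/x(-18) + B(z)/N = -4834/(7 - 18) + 9/(4300828/311699) = -4834/(-11) + 9*(311699/4300828) = -4834*(-1/11) + 2805291/4300828 = 4834/11 + 2805291/4300828 = 20821060753/47309108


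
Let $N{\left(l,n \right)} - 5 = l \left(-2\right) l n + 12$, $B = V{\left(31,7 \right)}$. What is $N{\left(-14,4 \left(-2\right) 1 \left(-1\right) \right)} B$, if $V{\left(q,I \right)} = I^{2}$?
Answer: $-152831$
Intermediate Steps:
$B = 49$ ($B = 7^{2} = 49$)
$N{\left(l,n \right)} = 17 - 2 n l^{2}$ ($N{\left(l,n \right)} = 5 + \left(l \left(-2\right) l n + 12\right) = 5 + \left(- 2 l l n + 12\right) = 5 + \left(- 2 l^{2} n + 12\right) = 5 - \left(-12 + 2 n l^{2}\right) = 17 - 2 n l^{2}$)
$N{\left(-14,4 \left(-2\right) 1 \left(-1\right) \right)} B = \left(17 - 2 \cdot 4 \left(-2\right) 1 \left(-1\right) \left(-14\right)^{2}\right) 49 = \left(17 - 2 \left(\left(-8\right) \left(-1\right)\right) 196\right) 49 = \left(17 - 16 \cdot 196\right) 49 = \left(17 - 3136\right) 49 = \left(-3119\right) 49 = -152831$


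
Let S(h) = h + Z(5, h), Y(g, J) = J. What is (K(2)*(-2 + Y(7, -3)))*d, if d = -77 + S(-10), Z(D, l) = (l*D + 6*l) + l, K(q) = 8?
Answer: 8280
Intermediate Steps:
Z(D, l) = 7*l + D*l (Z(D, l) = (D*l + 6*l) + l = (6*l + D*l) + l = 7*l + D*l)
S(h) = 13*h (S(h) = h + h*(7 + 5) = h + h*12 = h + 12*h = 13*h)
d = -207 (d = -77 + 13*(-10) = -77 - 130 = -207)
(K(2)*(-2 + Y(7, -3)))*d = (8*(-2 - 3))*(-207) = (8*(-5))*(-207) = -40*(-207) = 8280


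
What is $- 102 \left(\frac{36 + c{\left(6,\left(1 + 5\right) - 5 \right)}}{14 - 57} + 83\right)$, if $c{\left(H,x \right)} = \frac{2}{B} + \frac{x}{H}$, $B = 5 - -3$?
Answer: $- \frac{720647}{86} \approx -8379.6$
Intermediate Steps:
$B = 8$ ($B = 5 + 3 = 8$)
$c{\left(H,x \right)} = \frac{1}{4} + \frac{x}{H}$ ($c{\left(H,x \right)} = \frac{2}{8} + \frac{x}{H} = 2 \cdot \frac{1}{8} + \frac{x}{H} = \frac{1}{4} + \frac{x}{H}$)
$- 102 \left(\frac{36 + c{\left(6,\left(1 + 5\right) - 5 \right)}}{14 - 57} + 83\right) = - 102 \left(\frac{36 + \frac{\left(\left(1 + 5\right) - 5\right) + \frac{1}{4} \cdot 6}{6}}{14 - 57} + 83\right) = - 102 \left(\frac{36 + \frac{\left(6 - 5\right) + \frac{3}{2}}{6}}{-43} + 83\right) = - 102 \left(\left(36 + \frac{1 + \frac{3}{2}}{6}\right) \left(- \frac{1}{43}\right) + 83\right) = - 102 \left(\left(36 + \frac{1}{6} \cdot \frac{5}{2}\right) \left(- \frac{1}{43}\right) + 83\right) = - 102 \left(\left(36 + \frac{5}{12}\right) \left(- \frac{1}{43}\right) + 83\right) = - 102 \left(\frac{437}{12} \left(- \frac{1}{43}\right) + 83\right) = - 102 \left(- \frac{437}{516} + 83\right) = \left(-102\right) \frac{42391}{516} = - \frac{720647}{86}$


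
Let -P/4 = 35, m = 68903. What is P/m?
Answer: -140/68903 ≈ -0.0020318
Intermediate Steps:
P = -140 (P = -4*35 = -140)
P/m = -140/68903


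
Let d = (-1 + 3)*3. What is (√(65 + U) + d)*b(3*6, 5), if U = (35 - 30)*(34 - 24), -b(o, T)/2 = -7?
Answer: 84 + 14*√115 ≈ 234.13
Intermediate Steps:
b(o, T) = 14 (b(o, T) = -2*(-7) = 14)
U = 50 (U = 5*10 = 50)
d = 6 (d = 2*3 = 6)
(√(65 + U) + d)*b(3*6, 5) = (√(65 + 50) + 6)*14 = (√115 + 6)*14 = (6 + √115)*14 = 84 + 14*√115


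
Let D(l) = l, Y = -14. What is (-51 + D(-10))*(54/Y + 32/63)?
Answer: 12871/63 ≈ 204.30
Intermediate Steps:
(-51 + D(-10))*(54/Y + 32/63) = (-51 - 10)*(54/(-14) + 32/63) = -61*(54*(-1/14) + 32*(1/63)) = -61*(-27/7 + 32/63) = -61*(-211/63) = 12871/63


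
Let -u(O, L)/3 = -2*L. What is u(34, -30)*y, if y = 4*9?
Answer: -6480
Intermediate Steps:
u(O, L) = 6*L (u(O, L) = -(-6)*L = 6*L)
y = 36
u(34, -30)*y = (6*(-30))*36 = -180*36 = -6480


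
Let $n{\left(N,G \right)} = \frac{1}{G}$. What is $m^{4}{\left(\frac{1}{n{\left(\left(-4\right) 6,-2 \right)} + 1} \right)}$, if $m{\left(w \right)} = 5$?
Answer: $625$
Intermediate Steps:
$m^{4}{\left(\frac{1}{n{\left(\left(-4\right) 6,-2 \right)} + 1} \right)} = 5^{4} = 625$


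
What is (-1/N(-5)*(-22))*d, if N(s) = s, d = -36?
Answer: 792/5 ≈ 158.40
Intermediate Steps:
(-1/N(-5)*(-22))*d = (-1/(-5)*(-22))*(-36) = (-1*(-⅕)*(-22))*(-36) = ((⅕)*(-22))*(-36) = -22/5*(-36) = 792/5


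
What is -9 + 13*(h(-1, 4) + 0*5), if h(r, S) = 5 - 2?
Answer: 30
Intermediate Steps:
h(r, S) = 3
-9 + 13*(h(-1, 4) + 0*5) = -9 + 13*(3 + 0*5) = -9 + 13*(3 + 0) = -9 + 13*3 = -9 + 39 = 30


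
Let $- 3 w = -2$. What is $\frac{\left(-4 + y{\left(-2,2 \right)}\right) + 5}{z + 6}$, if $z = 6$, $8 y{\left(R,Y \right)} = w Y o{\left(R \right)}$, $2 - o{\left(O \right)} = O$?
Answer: $\frac{5}{36} \approx 0.13889$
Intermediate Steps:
$w = \frac{2}{3}$ ($w = \left(- \frac{1}{3}\right) \left(-2\right) = \frac{2}{3} \approx 0.66667$)
$o{\left(O \right)} = 2 - O$
$y{\left(R,Y \right)} = \frac{Y \left(2 - R\right)}{12}$ ($y{\left(R,Y \right)} = \frac{\frac{2 Y}{3} \left(2 - R\right)}{8} = \frac{\frac{2}{3} Y \left(2 - R\right)}{8} = \frac{Y \left(2 - R\right)}{12}$)
$\frac{\left(-4 + y{\left(-2,2 \right)}\right) + 5}{z + 6} = \frac{\left(-4 + \frac{1}{12} \cdot 2 \left(2 - -2\right)\right) + 5}{6 + 6} = \frac{\left(-4 + \frac{1}{12} \cdot 2 \left(2 + 2\right)\right) + 5}{12} = \left(\left(-4 + \frac{1}{12} \cdot 2 \cdot 4\right) + 5\right) \frac{1}{12} = \left(\left(-4 + \frac{2}{3}\right) + 5\right) \frac{1}{12} = \left(- \frac{10}{3} + 5\right) \frac{1}{12} = \frac{5}{3} \cdot \frac{1}{12} = \frac{5}{36}$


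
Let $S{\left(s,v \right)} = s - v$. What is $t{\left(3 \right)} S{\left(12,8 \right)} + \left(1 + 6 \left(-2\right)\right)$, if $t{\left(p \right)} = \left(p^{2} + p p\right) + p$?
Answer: $73$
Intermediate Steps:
$t{\left(p \right)} = p + 2 p^{2}$ ($t{\left(p \right)} = \left(p^{2} + p^{2}\right) + p = 2 p^{2} + p = p + 2 p^{2}$)
$t{\left(3 \right)} S{\left(12,8 \right)} + \left(1 + 6 \left(-2\right)\right) = 3 \left(1 + 2 \cdot 3\right) \left(12 - 8\right) + \left(1 + 6 \left(-2\right)\right) = 3 \left(1 + 6\right) \left(12 - 8\right) + \left(1 - 12\right) = 3 \cdot 7 \cdot 4 - 11 = 21 \cdot 4 - 11 = 84 - 11 = 73$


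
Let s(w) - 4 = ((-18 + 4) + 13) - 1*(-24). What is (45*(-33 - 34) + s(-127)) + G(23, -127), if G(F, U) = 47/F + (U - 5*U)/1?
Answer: -56993/23 ≈ -2478.0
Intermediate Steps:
s(w) = 27 (s(w) = 4 + (((-18 + 4) + 13) - 1*(-24)) = 4 + ((-14 + 13) + 24) = 4 + (-1 + 24) = 4 + 23 = 27)
G(F, U) = -4*U + 47/F (G(F, U) = 47/F - 4*U*1 = 47/F - 4*U = -4*U + 47/F)
(45*(-33 - 34) + s(-127)) + G(23, -127) = (45*(-33 - 34) + 27) + (-4*(-127) + 47/23) = (45*(-67) + 27) + (508 + 47*(1/23)) = (-3015 + 27) + (508 + 47/23) = -2988 + 11731/23 = -56993/23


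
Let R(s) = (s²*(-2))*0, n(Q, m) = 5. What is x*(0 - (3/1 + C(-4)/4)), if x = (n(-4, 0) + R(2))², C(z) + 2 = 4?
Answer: -175/2 ≈ -87.500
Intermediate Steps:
C(z) = 2 (C(z) = -2 + 4 = 2)
R(s) = 0 (R(s) = -2*s²*0 = 0)
x = 25 (x = (5 + 0)² = 5² = 25)
x*(0 - (3/1 + C(-4)/4)) = 25*(0 - (3/1 + 2/4)) = 25*(0 - (3*1 + 2*(¼))) = 25*(0 - (3 + ½)) = 25*(0 - 1*7/2) = 25*(0 - 7/2) = 25*(-7/2) = -175/2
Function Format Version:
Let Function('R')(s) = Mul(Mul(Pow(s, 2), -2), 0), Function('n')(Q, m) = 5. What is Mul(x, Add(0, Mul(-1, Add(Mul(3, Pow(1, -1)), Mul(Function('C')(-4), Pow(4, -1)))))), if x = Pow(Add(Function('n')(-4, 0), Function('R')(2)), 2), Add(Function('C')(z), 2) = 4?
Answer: Rational(-175, 2) ≈ -87.500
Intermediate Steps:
Function('C')(z) = 2 (Function('C')(z) = Add(-2, 4) = 2)
Function('R')(s) = 0 (Function('R')(s) = Mul(Mul(-2, Pow(s, 2)), 0) = 0)
x = 25 (x = Pow(Add(5, 0), 2) = Pow(5, 2) = 25)
Mul(x, Add(0, Mul(-1, Add(Mul(3, Pow(1, -1)), Mul(Function('C')(-4), Pow(4, -1)))))) = Mul(25, Add(0, Mul(-1, Add(Mul(3, Pow(1, -1)), Mul(2, Pow(4, -1)))))) = Mul(25, Add(0, Mul(-1, Add(Mul(3, 1), Mul(2, Rational(1, 4)))))) = Mul(25, Add(0, Mul(-1, Add(3, Rational(1, 2))))) = Mul(25, Add(0, Mul(-1, Rational(7, 2)))) = Mul(25, Add(0, Rational(-7, 2))) = Mul(25, Rational(-7, 2)) = Rational(-175, 2)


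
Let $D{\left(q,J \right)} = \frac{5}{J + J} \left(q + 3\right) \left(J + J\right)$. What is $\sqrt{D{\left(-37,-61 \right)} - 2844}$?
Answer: $i \sqrt{3014} \approx 54.9 i$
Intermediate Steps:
$D{\left(q,J \right)} = 15 + 5 q$ ($D{\left(q,J \right)} = \frac{5}{2 J} \left(3 + q\right) 2 J = 5 \frac{1}{2 J} 2 J \left(3 + q\right) = \frac{5}{2 J} 2 J \left(3 + q\right) = 15 + 5 q$)
$\sqrt{D{\left(-37,-61 \right)} - 2844} = \sqrt{\left(15 + 5 \left(-37\right)\right) - 2844} = \sqrt{\left(15 - 185\right) - 2844} = \sqrt{-170 - 2844} = \sqrt{-3014} = i \sqrt{3014}$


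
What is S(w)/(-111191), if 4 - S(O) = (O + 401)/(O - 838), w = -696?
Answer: -99/2890966 ≈ -3.4245e-5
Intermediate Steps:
S(O) = 4 - (401 + O)/(-838 + O) (S(O) = 4 - (O + 401)/(O - 838) = 4 - (401 + O)/(-838 + O))
S(w)/(-111191) = (3*(-1251 - 696)/(-838 - 696))/(-111191) = (3*(-1947)/(-1534))*(-1/111191) = (3*(-1/1534)*(-1947))*(-1/111191) = (99/26)*(-1/111191) = -99/2890966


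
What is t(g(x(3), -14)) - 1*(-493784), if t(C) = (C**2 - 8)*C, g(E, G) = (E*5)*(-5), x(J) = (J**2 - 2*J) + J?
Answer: -2880016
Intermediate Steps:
x(J) = J**2 - J
g(E, G) = -25*E (g(E, G) = (5*E)*(-5) = -25*E)
t(C) = C*(-8 + C**2) (t(C) = (-8 + C**2)*C = C*(-8 + C**2))
t(g(x(3), -14)) - 1*(-493784) = (-75*(-1 + 3))*(-8 + (-75*(-1 + 3))**2) - 1*(-493784) = (-75*2)*(-8 + (-75*2)**2) + 493784 = (-25*6)*(-8 + (-25*6)**2) + 493784 = -150*(-8 + (-150)**2) + 493784 = -150*(-8 + 22500) + 493784 = -150*22492 + 493784 = -3373800 + 493784 = -2880016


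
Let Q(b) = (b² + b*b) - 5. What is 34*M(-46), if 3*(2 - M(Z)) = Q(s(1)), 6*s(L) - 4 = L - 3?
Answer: 3298/27 ≈ 122.15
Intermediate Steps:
s(L) = ⅙ + L/6 (s(L) = ⅔ + (L - 3)/6 = ⅔ + (-3 + L)/6 = ⅔ + (-½ + L/6) = ⅙ + L/6)
Q(b) = -5 + 2*b² (Q(b) = (b² + b²) - 5 = 2*b² - 5 = -5 + 2*b²)
M(Z) = 97/27 (M(Z) = 2 - (-5 + 2*(⅙ + (⅙)*1)²)/3 = 2 - (-5 + 2*(⅙ + ⅙)²)/3 = 2 - (-5 + 2*(⅓)²)/3 = 2 - (-5 + 2*(⅑))/3 = 2 - (-5 + 2/9)/3 = 2 - ⅓*(-43/9) = 2 + 43/27 = 97/27)
34*M(-46) = 34*(97/27) = 3298/27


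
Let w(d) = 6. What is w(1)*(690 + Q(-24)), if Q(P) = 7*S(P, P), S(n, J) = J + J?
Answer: 2124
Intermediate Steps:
S(n, J) = 2*J
Q(P) = 14*P (Q(P) = 7*(2*P) = 14*P)
w(1)*(690 + Q(-24)) = 6*(690 + 14*(-24)) = 6*(690 - 336) = 6*354 = 2124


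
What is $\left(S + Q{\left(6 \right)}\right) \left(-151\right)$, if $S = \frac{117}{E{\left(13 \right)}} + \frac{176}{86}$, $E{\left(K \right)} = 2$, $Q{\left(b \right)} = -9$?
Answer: $- \frac{669383}{86} \approx -7783.5$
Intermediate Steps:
$S = \frac{5207}{86}$ ($S = \frac{117}{2} + \frac{176}{86} = 117 \cdot \frac{1}{2} + 176 \cdot \frac{1}{86} = \frac{117}{2} + \frac{88}{43} = \frac{5207}{86} \approx 60.547$)
$\left(S + Q{\left(6 \right)}\right) \left(-151\right) = \left(\frac{5207}{86} - 9\right) \left(-151\right) = \frac{4433}{86} \left(-151\right) = - \frac{669383}{86}$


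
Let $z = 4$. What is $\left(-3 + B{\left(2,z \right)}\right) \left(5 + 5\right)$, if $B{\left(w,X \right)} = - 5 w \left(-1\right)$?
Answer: $70$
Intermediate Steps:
$B{\left(w,X \right)} = 5 w$
$\left(-3 + B{\left(2,z \right)}\right) \left(5 + 5\right) = \left(-3 + 5 \cdot 2\right) \left(5 + 5\right) = \left(-3 + 10\right) 10 = 7 \cdot 10 = 70$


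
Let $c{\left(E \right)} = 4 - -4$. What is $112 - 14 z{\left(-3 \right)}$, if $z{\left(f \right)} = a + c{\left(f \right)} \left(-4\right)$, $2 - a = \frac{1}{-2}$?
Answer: $525$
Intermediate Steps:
$c{\left(E \right)} = 8$ ($c{\left(E \right)} = 4 + 4 = 8$)
$a = \frac{5}{2}$ ($a = 2 - \frac{1}{-2} = 2 - - \frac{1}{2} = 2 + \frac{1}{2} = \frac{5}{2} \approx 2.5$)
$z{\left(f \right)} = - \frac{59}{2}$ ($z{\left(f \right)} = \frac{5}{2} + 8 \left(-4\right) = \frac{5}{2} - 32 = - \frac{59}{2}$)
$112 - 14 z{\left(-3 \right)} = 112 - -413 = 112 + 413 = 525$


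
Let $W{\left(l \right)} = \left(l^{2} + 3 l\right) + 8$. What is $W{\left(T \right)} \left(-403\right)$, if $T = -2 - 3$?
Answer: $-7254$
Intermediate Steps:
$T = -5$
$W{\left(l \right)} = 8 + l^{2} + 3 l$
$W{\left(T \right)} \left(-403\right) = \left(8 + \left(-5\right)^{2} + 3 \left(-5\right)\right) \left(-403\right) = \left(8 + 25 - 15\right) \left(-403\right) = 18 \left(-403\right) = -7254$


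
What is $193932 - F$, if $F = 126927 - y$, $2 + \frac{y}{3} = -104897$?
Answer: $-247692$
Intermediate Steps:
$y = -314697$ ($y = -6 + 3 \left(-104897\right) = -6 - 314691 = -314697$)
$F = 441624$ ($F = 126927 - -314697 = 126927 + 314697 = 441624$)
$193932 - F = 193932 - 441624 = -247692$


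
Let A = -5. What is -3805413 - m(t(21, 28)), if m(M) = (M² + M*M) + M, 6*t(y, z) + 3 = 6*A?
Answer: -3805468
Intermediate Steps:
t(y, z) = -11/2 (t(y, z) = -½ + (6*(-5))/6 = -½ + (⅙)*(-30) = -½ - 5 = -11/2)
m(M) = M + 2*M² (m(M) = (M² + M²) + M = 2*M² + M = M + 2*M²)
-3805413 - m(t(21, 28)) = -3805413 - (-11)*(1 + 2*(-11/2))/2 = -3805413 - (-11)*(1 - 11)/2 = -3805413 - (-11)*(-10)/2 = -3805413 - 1*55 = -3805413 - 55 = -3805468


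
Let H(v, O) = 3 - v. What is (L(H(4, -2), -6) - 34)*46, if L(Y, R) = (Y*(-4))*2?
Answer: -1196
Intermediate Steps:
L(Y, R) = -8*Y (L(Y, R) = -4*Y*2 = -8*Y)
(L(H(4, -2), -6) - 34)*46 = (-8*(3 - 1*4) - 34)*46 = (-8*(3 - 4) - 34)*46 = (-8*(-1) - 34)*46 = (8 - 34)*46 = -26*46 = -1196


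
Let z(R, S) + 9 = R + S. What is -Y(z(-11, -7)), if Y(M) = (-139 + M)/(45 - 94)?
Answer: -166/49 ≈ -3.3878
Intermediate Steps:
z(R, S) = -9 + R + S (z(R, S) = -9 + (R + S) = -9 + R + S)
Y(M) = 139/49 - M/49 (Y(M) = (-139 + M)/(-49) = (-139 + M)*(-1/49) = 139/49 - M/49)
-Y(z(-11, -7)) = -(139/49 - (-9 - 11 - 7)/49) = -(139/49 - 1/49*(-27)) = -(139/49 + 27/49) = -1*166/49 = -166/49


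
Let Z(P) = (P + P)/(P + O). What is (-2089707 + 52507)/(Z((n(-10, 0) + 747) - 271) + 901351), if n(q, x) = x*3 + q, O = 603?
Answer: -2177766800/963545151 ≈ -2.2602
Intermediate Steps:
n(q, x) = q + 3*x (n(q, x) = 3*x + q = q + 3*x)
Z(P) = 2*P/(603 + P) (Z(P) = (P + P)/(P + 603) = (2*P)/(603 + P) = 2*P/(603 + P))
(-2089707 + 52507)/(Z((n(-10, 0) + 747) - 271) + 901351) = (-2089707 + 52507)/(2*(((-10 + 3*0) + 747) - 271)/(603 + (((-10 + 3*0) + 747) - 271)) + 901351) = -2037200/(2*(((-10 + 0) + 747) - 271)/(603 + (((-10 + 0) + 747) - 271)) + 901351) = -2037200/(2*((-10 + 747) - 271)/(603 + ((-10 + 747) - 271)) + 901351) = -2037200/(2*(737 - 271)/(603 + (737 - 271)) + 901351) = -2037200/(2*466/(603 + 466) + 901351) = -2037200/(2*466/1069 + 901351) = -2037200/(2*466*(1/1069) + 901351) = -2037200/(932/1069 + 901351) = -2037200/963545151/1069 = -2037200*1069/963545151 = -2177766800/963545151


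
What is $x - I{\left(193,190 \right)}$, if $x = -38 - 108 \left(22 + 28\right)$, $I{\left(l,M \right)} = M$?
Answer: $-5628$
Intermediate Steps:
$x = -5438$ ($x = -38 - 5400 = -5438$)
$x - I{\left(193,190 \right)} = -5438 - 190 = -5628$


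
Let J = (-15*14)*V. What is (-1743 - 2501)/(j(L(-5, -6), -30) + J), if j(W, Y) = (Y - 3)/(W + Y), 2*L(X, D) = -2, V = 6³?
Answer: 131564/1406127 ≈ 0.093565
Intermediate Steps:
V = 216
L(X, D) = -1 (L(X, D) = (½)*(-2) = -1)
j(W, Y) = (-3 + Y)/(W + Y)
J = -45360 (J = -15*14*216 = -210*216 = -45360)
(-1743 - 2501)/(j(L(-5, -6), -30) + J) = (-1743 - 2501)/((-3 - 30)/(-1 - 30) - 45360) = -4244/(-33/(-31) - 45360) = -4244/(-1/31*(-33) - 45360) = -4244/(33/31 - 45360) = -4244/(-1406127/31) = -4244*(-31/1406127) = 131564/1406127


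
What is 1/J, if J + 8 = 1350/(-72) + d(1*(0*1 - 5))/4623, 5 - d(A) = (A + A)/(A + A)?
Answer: -18492/494645 ≈ -0.037384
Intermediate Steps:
d(A) = 4 (d(A) = 5 - (A + A)/(A + A) = 5 - 2*A/(2*A) = 5 - 2*A*1/(2*A) = 5 - 1*1 = 5 - 1 = 4)
J = -494645/18492 (J = -8 + (1350/(-72) + 4/4623) = -8 + (1350*(-1/72) + 4*(1/4623)) = -8 + (-75/4 + 4/4623) = -8 - 346709/18492 = -494645/18492 ≈ -26.749)
1/J = 1/(-494645/18492) = -18492/494645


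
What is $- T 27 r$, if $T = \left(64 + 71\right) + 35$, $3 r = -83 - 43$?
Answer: $192780$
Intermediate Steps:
$r = -42$ ($r = \frac{-83 - 43}{3} = \frac{1}{3} \left(-126\right) = -42$)
$T = 170$ ($T = 135 + 35 = 170$)
$- T 27 r = - 170 \cdot 27 \left(-42\right) = - 4590 \left(-42\right) = \left(-1\right) \left(-192780\right) = 192780$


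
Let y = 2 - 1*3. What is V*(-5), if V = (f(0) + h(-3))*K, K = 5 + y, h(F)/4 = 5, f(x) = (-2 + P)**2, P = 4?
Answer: -480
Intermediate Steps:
f(x) = 4 (f(x) = (-2 + 4)**2 = 2**2 = 4)
y = -1 (y = 2 - 3 = -1)
h(F) = 20 (h(F) = 4*5 = 20)
K = 4 (K = 5 - 1 = 4)
V = 96 (V = (4 + 20)*4 = 24*4 = 96)
V*(-5) = 96*(-5) = -480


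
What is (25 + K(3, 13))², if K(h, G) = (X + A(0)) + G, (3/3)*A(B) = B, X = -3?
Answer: 1225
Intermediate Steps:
A(B) = B
K(h, G) = -3 + G (K(h, G) = (-3 + 0) + G = -3 + G)
(25 + K(3, 13))² = (25 + (-3 + 13))² = (25 + 10)² = 35² = 1225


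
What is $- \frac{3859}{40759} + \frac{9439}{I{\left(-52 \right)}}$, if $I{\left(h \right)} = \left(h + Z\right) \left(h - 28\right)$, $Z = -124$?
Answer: $\frac{330389481}{573886720} \approx 0.5757$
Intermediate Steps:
$I{\left(h \right)} = \left(-124 + h\right) \left(-28 + h\right)$ ($I{\left(h \right)} = \left(h - 124\right) \left(h - 28\right) = \left(-124 + h\right) \left(-28 + h\right)$)
$- \frac{3859}{40759} + \frac{9439}{I{\left(-52 \right)}} = - \frac{3859}{40759} + \frac{9439}{3472 + \left(-52\right)^{2} - -7904} = \left(-3859\right) \frac{1}{40759} + \frac{9439}{3472 + 2704 + 7904} = - \frac{3859}{40759} + \frac{9439}{14080} = \frac{330389481}{573886720}$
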